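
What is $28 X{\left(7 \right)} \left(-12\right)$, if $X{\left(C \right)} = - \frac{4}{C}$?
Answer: $192$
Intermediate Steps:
$28 X{\left(7 \right)} \left(-12\right) = 28 \left(- \frac{4}{7}\right) \left(-12\right) = \left(-16\right) \left(-12\right) = 192$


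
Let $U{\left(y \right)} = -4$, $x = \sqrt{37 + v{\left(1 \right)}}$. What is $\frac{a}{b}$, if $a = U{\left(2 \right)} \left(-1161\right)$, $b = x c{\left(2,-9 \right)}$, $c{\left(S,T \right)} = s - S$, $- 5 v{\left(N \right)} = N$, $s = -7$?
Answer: $- \frac{129 \sqrt{230}}{23} \approx -85.06$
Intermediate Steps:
$v{\left(N \right)} = - \frac{N}{5}$
$x = \frac{2 \sqrt{230}}{5}$ ($x = \sqrt{37 - \frac{1}{5}} = \sqrt{\frac{184}{5}} = \frac{2 \sqrt{230}}{5} \approx 6.0663$)
$c{\left(S,T \right)} = -7 - S$
$b = - \frac{18 \sqrt{230}}{5}$ ($b = \frac{2 \sqrt{230}}{5} \left(-7 - 2\right) = \frac{2 \sqrt{230}}{5} \left(-9\right) = - \frac{18 \sqrt{230}}{5} \approx -54.597$)
$a = 4644$ ($a = \left(-4\right) \left(-1161\right) = 4644$)
$\frac{a}{b} = \frac{4644}{\left(- \frac{18}{5}\right) \sqrt{230}} = 4644 \left(- \frac{\sqrt{230}}{828}\right) = - \frac{129 \sqrt{230}}{23}$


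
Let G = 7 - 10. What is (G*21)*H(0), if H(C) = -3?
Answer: 189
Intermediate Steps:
G = -3
(G*21)*H(0) = -3*21*(-3) = -63*(-3) = 189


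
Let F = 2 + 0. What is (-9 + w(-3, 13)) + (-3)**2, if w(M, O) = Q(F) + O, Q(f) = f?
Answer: 15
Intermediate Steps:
F = 2
w(M, O) = 2 + O
(-9 + w(-3, 13)) + (-3)**2 = (-9 + (2 + 13)) + (-3)**2 = (-9 + 15) + 9 = 6 + 9 = 15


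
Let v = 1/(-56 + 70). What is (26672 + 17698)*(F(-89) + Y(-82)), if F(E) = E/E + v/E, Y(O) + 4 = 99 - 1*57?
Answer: 1078035705/623 ≈ 1.7304e+6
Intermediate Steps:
v = 1/14 ≈ 0.071429
Y(O) = 38 (Y(O) = -4 + (99 - 1*57) = -4 + (99 - 57) = -4 + 42 = 38)
F(E) = 1 + 1/(14*E) (F(E) = E/E + 1/(14*E) = 1 + 1/(14*E))
(26672 + 17698)*(F(-89) + Y(-82)) = (26672 + 17698)*((1/14 - 89)/(-89) + 38) = 44370*(-1/89*(-1245/14) + 38) = 44370*(1245/1246 + 38) = 44370*(48593/1246) = 1078035705/623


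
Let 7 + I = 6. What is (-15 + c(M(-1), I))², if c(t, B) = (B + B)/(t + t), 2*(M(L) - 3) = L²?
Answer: 11449/49 ≈ 233.65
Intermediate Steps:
I = -1 (I = -7 + 6 = -1)
M(L) = 3 + L²/2
c(t, B) = B/t (c(t, B) = (2*B)/((2*t)) = (2*B)*(1/(2*t)) = B/t)
(-15 + c(M(-1), I))² = (-15 - 1/(3 + (½)*(-1)²))² = (-15 - 1/(3 + (½)*1))² = (-15 - 1/(3 + ½))² = (-15 - 1/7/2)² = (-15 - 1*2/7)² = (-15 - 2/7)² = (-107/7)² = 11449/49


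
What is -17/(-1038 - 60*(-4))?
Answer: 17/798 ≈ 0.021303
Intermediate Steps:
-17/(-1038 - 60*(-4)) = -17/(-1038 + 240) = -17/(-798) = -17*(-1/798) = 17/798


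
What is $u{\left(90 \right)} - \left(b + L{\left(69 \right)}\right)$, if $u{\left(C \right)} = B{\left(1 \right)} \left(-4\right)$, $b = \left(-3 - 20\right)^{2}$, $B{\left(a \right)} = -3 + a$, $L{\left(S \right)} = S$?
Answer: $-590$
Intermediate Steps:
$b = 529$ ($b = \left(-23\right)^{2} = 529$)
$u{\left(C \right)} = 8$ ($u{\left(C \right)} = \left(-3 + 1\right) \left(-4\right) = \left(-2\right) \left(-4\right) = 8$)
$u{\left(90 \right)} - \left(b + L{\left(69 \right)}\right) = 8 - \left(529 + 69\right) = 8 - 598 = -590$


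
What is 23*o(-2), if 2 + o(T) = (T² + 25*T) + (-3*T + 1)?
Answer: -943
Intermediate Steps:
o(T) = -1 + T² + 22*T (o(T) = -2 + ((T² + 25*T) + (-3*T + 1)) = -2 + ((T² + 25*T) + (1 - 3*T)) = -2 + (1 + T² + 22*T) = -1 + T² + 22*T)
23*o(-2) = 23*(-1 + (-2)² + 22*(-2)) = 23*(-1 + 4 - 44) = 23*(-41) = -943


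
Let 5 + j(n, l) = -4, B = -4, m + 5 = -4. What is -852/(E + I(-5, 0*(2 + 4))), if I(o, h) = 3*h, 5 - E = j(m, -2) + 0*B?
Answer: -426/7 ≈ -60.857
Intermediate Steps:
m = -9 (m = -5 - 4 = -9)
j(n, l) = -9 (j(n, l) = -5 - 4 = -9)
E = 14 (E = 5 - (-9 + 0*(-4)) = 5 - (-9 + 0) = 5 - 1*(-9) = 5 + 9 = 14)
-852/(E + I(-5, 0*(2 + 4))) = -852/(14 + 3*(0*(2 + 4))) = -852/(14 + 3*(0*6)) = -852/(14 + 3*0) = -852/(14 + 0) = -852/14 = (1/14)*(-852) = -426/7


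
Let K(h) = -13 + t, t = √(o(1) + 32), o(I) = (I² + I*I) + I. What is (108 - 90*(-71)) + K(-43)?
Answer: 6485 + √35 ≈ 6490.9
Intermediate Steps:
o(I) = I + 2*I² (o(I) = (I² + I²) + I = 2*I² + I = I + 2*I²)
t = √35 (t = √(1*(1 + 2*1) + 32) = √(1*(1 + 2) + 32) = √(1*3 + 32) = √(3 + 32) = √35 ≈ 5.9161)
K(h) = -13 + √35
(108 - 90*(-71)) + K(-43) = (108 - 90*(-71)) + (-13 + √35) = (108 + 6390) + (-13 + √35) = 6498 + (-13 + √35) = 6485 + √35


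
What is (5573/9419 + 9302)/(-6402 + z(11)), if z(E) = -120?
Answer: -29207037/20476906 ≈ -1.4263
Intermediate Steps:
(5573/9419 + 9302)/(-6402 + z(11)) = (5573/9419 + 9302)/(-6402 - 120) = (5573*(1/9419) + 9302)/(-6522) = (5573/9419 + 9302)*(-1/6522) = (87621111/9419)*(-1/6522) = -29207037/20476906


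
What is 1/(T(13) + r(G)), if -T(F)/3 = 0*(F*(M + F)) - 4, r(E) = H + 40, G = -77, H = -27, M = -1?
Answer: 1/25 ≈ 0.040000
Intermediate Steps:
r(E) = 13 (r(E) = -27 + 40 = 13)
T(F) = 12 (T(F) = -3*(0*(F*(-1 + F)) - 4) = -3*(0 - 4) = -3*(-4) = 12)
1/(T(13) + r(G)) = 1/(12 + 13) = 1/25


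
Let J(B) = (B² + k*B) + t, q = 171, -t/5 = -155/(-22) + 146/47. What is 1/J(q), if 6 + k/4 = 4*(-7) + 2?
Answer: 1034/7550517 ≈ 0.00013694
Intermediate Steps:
t = -52485/1034 (t = -5*(-155/(-22) + 146/47) = -5*(-155*(-1/22) + 146*(1/47)) = -5*(155/22 + 146/47) = -5*10497/1034 = -52485/1034 ≈ -50.759)
k = -128 (k = -24 + 4*(4*(-7) + 2) = -24 + 4*(-28 + 2) = -24 + 4*(-26) = -24 - 104 = -128)
J(B) = -52485/1034 + B² - 128*B (J(B) = (B² - 128*B) - 52485/1034 = -52485/1034 + B² - 128*B)
1/J(q) = 1/(-52485/1034 + 171² - 128*171) = 1/(-52485/1034 + 29241 - 21888) = 1/(7550517/1034) = 1034/7550517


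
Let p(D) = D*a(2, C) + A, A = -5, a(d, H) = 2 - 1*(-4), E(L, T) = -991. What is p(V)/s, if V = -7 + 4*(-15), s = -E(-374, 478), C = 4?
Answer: -407/991 ≈ -0.41070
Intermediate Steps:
s = 991 (s = -1*(-991) = 991)
a(d, H) = 6 (a(d, H) = 2 + 4 = 6)
V = -67 (V = -7 - 60 = -67)
p(D) = -5 + 6*D (p(D) = D*6 - 5 = 6*D - 5 = -5 + 6*D)
p(V)/s = (-5 + 6*(-67))/991 = (-5 - 402)*(1/991) = -407*1/991 = -407/991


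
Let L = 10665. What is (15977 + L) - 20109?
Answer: 6533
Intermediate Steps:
(15977 + L) - 20109 = (15977 + 10665) - 20109 = 26642 - 20109 = 6533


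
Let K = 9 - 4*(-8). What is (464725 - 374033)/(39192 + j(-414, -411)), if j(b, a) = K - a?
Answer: 22673/9911 ≈ 2.2877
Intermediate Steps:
K = 41 (K = 9 + 32 = 41)
j(b, a) = 41 - a
(464725 - 374033)/(39192 + j(-414, -411)) = (464725 - 374033)/(39192 + (41 - 1*(-411))) = 90692/(39192 + (41 + 411)) = 90692/(39192 + 452) = 90692/39644 = 90692*(1/39644) = 22673/9911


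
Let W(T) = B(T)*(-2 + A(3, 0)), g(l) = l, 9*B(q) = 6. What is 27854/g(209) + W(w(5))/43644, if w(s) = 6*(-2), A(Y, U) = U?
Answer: 47986567/360063 ≈ 133.27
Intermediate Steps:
w(s) = -12
B(q) = 2/3 (B(q) = (1/9)*6 = 2/3)
W(T) = -4/3 (W(T) = 2*(-2 + 0)/3 = (2/3)*(-2) = -4/3)
27854/g(209) + W(w(5))/43644 = 27854/209 - 4/3/43644 = 27854*(1/209) - 4/3*1/43644 = 1466/11 - 1/32733 = 47986567/360063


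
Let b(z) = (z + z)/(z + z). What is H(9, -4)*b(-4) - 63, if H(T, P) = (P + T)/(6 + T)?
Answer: -188/3 ≈ -62.667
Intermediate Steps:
H(T, P) = (P + T)/(6 + T)
b(z) = 1 (b(z) = (2*z)/((2*z)) = (1/(2*z))*(2*z) = 1)
H(9, -4)*b(-4) - 63 = ((-4 + 9)/(6 + 9))*1 - 63 = (5/15)*1 - 63 = ((1/15)*5)*1 - 63 = (⅓)*1 - 63 = ⅓ - 63 = -188/3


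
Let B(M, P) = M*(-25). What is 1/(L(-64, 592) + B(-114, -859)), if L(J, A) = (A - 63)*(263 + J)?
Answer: 1/108121 ≈ 9.2489e-6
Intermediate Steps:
B(M, P) = -25*M
L(J, A) = (-63 + A)*(263 + J)
1/(L(-64, 592) + B(-114, -859)) = 1/((-16569 - 63*(-64) + 263*592 + 592*(-64)) - 25*(-114)) = 1/((-16569 + 4032 + 155696 - 37888) + 2850) = 1/(105271 + 2850) = 1/108121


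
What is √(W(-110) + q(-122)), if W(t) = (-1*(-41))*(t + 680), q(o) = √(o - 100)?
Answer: √(23370 + I*√222) ≈ 152.87 + 0.0487*I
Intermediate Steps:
q(o) = √(-100 + o)
W(t) = 27880 + 41*t (W(t) = 41*(680 + t) = 27880 + 41*t)
√(W(-110) + q(-122)) = √((27880 + 41*(-110)) + √(-100 - 122)) = √((27880 - 4510) + √(-222)) = √(23370 + I*√222)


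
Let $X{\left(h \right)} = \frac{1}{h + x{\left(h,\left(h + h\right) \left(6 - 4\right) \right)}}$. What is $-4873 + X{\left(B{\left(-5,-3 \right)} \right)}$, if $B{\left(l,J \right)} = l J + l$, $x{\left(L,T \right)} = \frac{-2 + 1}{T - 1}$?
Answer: $- \frac{1895558}{389} \approx -4872.9$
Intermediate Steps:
$x{\left(L,T \right)} = - \frac{1}{-1 + T}$
$B{\left(l,J \right)} = l + J l$ ($B{\left(l,J \right)} = J l + l = l + J l$)
$X{\left(h \right)} = \frac{1}{h - \frac{1}{-1 + 4 h}}$ ($X{\left(h \right)} = \frac{1}{h - \frac{1}{-1 + \left(h + h\right) \left(6 - 4\right)}} = \frac{1}{h - \frac{1}{-1 + 2 h 2}} = \frac{1}{h - \frac{1}{-1 + 4 h}}$)
$-4873 + X{\left(B{\left(-5,-3 \right)} \right)} = -4873 + \frac{-1 + 4 \left(- 5 \left(1 - 3\right)\right)}{-1 + - 5 \left(1 - 3\right) \left(-1 + 4 \left(- 5 \left(1 - 3\right)\right)\right)} = -4873 + \frac{-1 + 4 \left(\left(-5\right) \left(-2\right)\right)}{-1 + \left(-5\right) \left(-2\right) \left(-1 + 4 \left(\left(-5\right) \left(-2\right)\right)\right)} = -4873 + \frac{-1 + 4 \cdot 10}{-1 + 10 \left(-1 + 4 \cdot 10\right)} = -4873 + \frac{-1 + 40}{-1 + 10 \left(-1 + 40\right)} = -4873 + \frac{1}{-1 + 10 \cdot 39} \cdot 39 = -4873 + \frac{1}{-1 + 390} \cdot 39 = -4873 + \frac{1}{389} \cdot 39 = -4873 + \frac{39}{389} = - \frac{1895558}{389}$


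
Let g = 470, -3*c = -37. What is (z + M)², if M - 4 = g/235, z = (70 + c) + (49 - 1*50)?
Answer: 68644/9 ≈ 7627.1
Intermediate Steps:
c = 37/3 (c = -⅓*(-37) = 37/3 ≈ 12.333)
z = 244/3 (z = (70 + 37/3) + (49 - 1*50) = 247/3 + (49 - 50) = 247/3 - 1 = 244/3 ≈ 81.333)
M = 6 (M = 4 + 470/235 = 4 + 470*(1/235) = 4 + 2 = 6)
(z + M)² = (244/3 + 6)² = (262/3)² = 68644/9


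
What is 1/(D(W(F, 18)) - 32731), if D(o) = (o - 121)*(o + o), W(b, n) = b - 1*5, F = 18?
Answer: -1/35539 ≈ -2.8138e-5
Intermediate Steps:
W(b, n) = -5 + b (W(b, n) = b - 5 = -5 + b)
D(o) = 2*o*(-121 + o) (D(o) = (-121 + o)*(2*o) = 2*o*(-121 + o))
1/(D(W(F, 18)) - 32731) = 1/(2*(-5 + 18)*(-121 + (-5 + 18)) - 32731) = 1/(2*13*(-121 + 13) - 32731) = 1/(2*13*(-108) - 32731) = 1/(-2808 - 32731) = 1/(-35539) = -1/35539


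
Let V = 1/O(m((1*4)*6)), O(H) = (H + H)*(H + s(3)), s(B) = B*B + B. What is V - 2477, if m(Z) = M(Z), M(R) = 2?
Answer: -138711/56 ≈ -2477.0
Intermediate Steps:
s(B) = B + B**2 (s(B) = B**2 + B = B + B**2)
m(Z) = 2
O(H) = 2*H*(12 + H) (O(H) = (H + H)*(H + 3*(1 + 3)) = (2*H)*(H + 3*4) = (2*H)*(H + 12) = (2*H)*(12 + H) = 2*H*(12 + H))
V = 1/56 (V = 1/(2*2*(12 + 2)) = 1/(2*2*14) = 1/56 ≈ 0.017857)
V - 2477 = 1/56 - 2477 = -138711/56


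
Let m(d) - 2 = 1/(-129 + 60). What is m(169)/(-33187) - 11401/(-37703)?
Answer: 26102018792/86336212809 ≈ 0.30233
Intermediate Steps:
m(d) = 137/69 (m(d) = 2 + 1/(-129 + 60) = 2 + 1/(-69) = 2 - 1/69 = 137/69)
m(169)/(-33187) - 11401/(-37703) = (137/69)/(-33187) - 11401/(-37703) = (137/69)*(-1/33187) - 11401*(-1/37703) = -137/2289903 + 11401/37703 = 26102018792/86336212809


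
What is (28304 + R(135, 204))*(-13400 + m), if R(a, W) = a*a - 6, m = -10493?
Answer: -1111574039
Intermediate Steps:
R(a, W) = -6 + a**2 (R(a, W) = a**2 - 6 = -6 + a**2)
(28304 + R(135, 204))*(-13400 + m) = (28304 + (-6 + 135**2))*(-13400 - 10493) = (28304 + (-6 + 18225))*(-23893) = (28304 + 18219)*(-23893) = 46523*(-23893) = -1111574039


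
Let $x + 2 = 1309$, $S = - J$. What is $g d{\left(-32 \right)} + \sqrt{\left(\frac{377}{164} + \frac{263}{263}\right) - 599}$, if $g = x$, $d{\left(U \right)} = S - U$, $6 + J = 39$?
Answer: $-1307 + \frac{3 i \sqrt{445055}}{82} \approx -1307.0 + 24.407 i$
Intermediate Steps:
$J = 33$ ($J = -6 + 39 = 33$)
$S = -33$ ($S = \left(-1\right) 33 = -33$)
$d{\left(U \right)} = -33 - U$
$x = 1307$ ($x = -2 + 1309 = 1307$)
$g = 1307$
$g d{\left(-32 \right)} + \sqrt{\left(\frac{377}{164} + \frac{263}{263}\right) - 599} = 1307 \left(-33 - -32\right) + \sqrt{\left(\frac{377}{164} + \frac{263}{263}\right) - 599} = 1307 \left(-33 + 32\right) + \sqrt{\left(377 \cdot \frac{1}{164} + 263 \cdot \frac{1}{263}\right) - 599} = 1307 \left(-1\right) + \sqrt{\left(\frac{377}{164} + 1\right) - 599} = -1307 + \sqrt{\frac{541}{164} - 599} = -1307 + \sqrt{- \frac{97695}{164}} = -1307 + \frac{3 i \sqrt{445055}}{82}$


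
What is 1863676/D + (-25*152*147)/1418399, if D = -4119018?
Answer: -2472159814762/2921205506091 ≈ -0.84628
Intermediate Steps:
1863676/D + (-25*152*147)/1418399 = 1863676/(-4119018) + (-25*152*147)/1418399 = 1863676*(-1/4119018) - 3800*147*(1/1418399) = -931838/2059509 - 558600*1/1418399 = -931838/2059509 - 558600/1418399 = -2472159814762/2921205506091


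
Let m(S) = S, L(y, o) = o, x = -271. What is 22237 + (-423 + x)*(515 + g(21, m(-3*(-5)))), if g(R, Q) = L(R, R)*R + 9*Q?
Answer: -734917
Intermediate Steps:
g(R, Q) = R² + 9*Q (g(R, Q) = R*R + 9*Q = R² + 9*Q)
22237 + (-423 + x)*(515 + g(21, m(-3*(-5)))) = 22237 + (-423 - 271)*(515 + (21² + 9*(-3*(-5)))) = 22237 - 694*(515 + (441 + 9*15)) = 22237 - 694*(515 + (441 + 135)) = 22237 - 694*(515 + 576) = 22237 - 694*1091 = 22237 - 757154 = -734917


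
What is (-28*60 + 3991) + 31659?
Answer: 33970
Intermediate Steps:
(-28*60 + 3991) + 31659 = (-1680 + 3991) + 31659 = 2311 + 31659 = 33970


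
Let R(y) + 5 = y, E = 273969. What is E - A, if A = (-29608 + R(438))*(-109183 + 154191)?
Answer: 1313382369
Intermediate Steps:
R(y) = -5 + y
A = -1313108400 (A = (-29608 + (-5 + 438))*(-109183 + 154191) = (-29608 + 433)*45008 = -29175*45008 = -1313108400)
E - A = 273969 - 1*(-1313108400) = 273969 + 1313108400 = 1313382369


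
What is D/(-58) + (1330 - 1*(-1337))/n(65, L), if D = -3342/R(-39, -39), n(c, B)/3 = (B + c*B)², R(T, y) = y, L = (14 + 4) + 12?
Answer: -2183327647/1477990800 ≈ -1.4772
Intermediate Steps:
L = 30 (L = 18 + 12 = 30)
n(c, B) = 3*(B + B*c)² (n(c, B) = 3*(B + c*B)² = 3*(B + B*c)²)
D = 1114/13 (D = -3342/(-39) = -3342*(-1/39) = 1114/13 ≈ 85.692)
D/(-58) + (1330 - 1*(-1337))/n(65, L) = (1114/13)/(-58) + (1330 - 1*(-1337))/((3*30²*(1 + 65)²)) = (1114/13)*(-1/58) + (1330 + 1337)/((3*900*66²)) = -557/377 + 2667/((3*900*4356)) = -557/377 + 2667/11761200 = -557/377 + 2667*(1/11761200) = -557/377 + 889/3920400 = -2183327647/1477990800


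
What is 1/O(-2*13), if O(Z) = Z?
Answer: -1/26 ≈ -0.038462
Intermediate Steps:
1/O(-2*13) = 1/(-2*13) = 1/(-26) = -1/26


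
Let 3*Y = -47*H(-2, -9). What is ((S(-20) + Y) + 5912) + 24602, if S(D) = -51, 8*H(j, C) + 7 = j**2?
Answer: 243751/8 ≈ 30469.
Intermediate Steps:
H(j, C) = -7/8 + j**2/8
Y = 47/8 (Y = (-47*(-7/8 + (1/8)*(-2)**2))/3 = (-47*(-7/8 + (1/8)*4))/3 = (-47*(-7/8 + 1/2))/3 = (-47*(-3/8))/3 = (1/3)*(141/8) = 47/8 ≈ 5.8750)
((S(-20) + Y) + 5912) + 24602 = ((-51 + 47/8) + 5912) + 24602 = (-361/8 + 5912) + 24602 = 46935/8 + 24602 = 243751/8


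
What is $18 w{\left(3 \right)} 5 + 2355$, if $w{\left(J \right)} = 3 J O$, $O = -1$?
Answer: $1545$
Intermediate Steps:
$w{\left(J \right)} = - 3 J$ ($w{\left(J \right)} = 3 J \left(-1\right) = - 3 J$)
$18 w{\left(3 \right)} 5 + 2355 = 18 \left(\left(-3\right) 3\right) 5 + 2355 = 18 \left(-9\right) 5 + 2355 = \left(-162\right) 5 + 2355 = -810 + 2355 = 1545$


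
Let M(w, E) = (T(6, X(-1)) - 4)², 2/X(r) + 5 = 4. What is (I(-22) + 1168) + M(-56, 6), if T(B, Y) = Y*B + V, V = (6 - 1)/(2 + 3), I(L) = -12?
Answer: 1381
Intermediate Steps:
V = 1 (V = 5/5 = 5*(⅕) = 1)
X(r) = -2 (X(r) = 2/(-5 + 4) = 2/(-1) = 2*(-1) = -2)
T(B, Y) = 1 + B*Y (T(B, Y) = Y*B + 1 = B*Y + 1 = 1 + B*Y)
M(w, E) = 225 (M(w, E) = ((1 + 6*(-2)) - 4)² = ((1 - 12) - 4)² = (-11 - 4)² = (-15)² = 225)
(I(-22) + 1168) + M(-56, 6) = (-12 + 1168) + 225 = 1156 + 225 = 1381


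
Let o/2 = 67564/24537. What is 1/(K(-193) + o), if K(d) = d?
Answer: -24537/4600513 ≈ -0.0053335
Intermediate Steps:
o = 135128/24537 (o = 2*(67564/24537) = 135128/24537 ≈ 5.5071)
1/(K(-193) + o) = 1/(-193 + 135128/24537) = 1/(-4600513/24537) = -24537/4600513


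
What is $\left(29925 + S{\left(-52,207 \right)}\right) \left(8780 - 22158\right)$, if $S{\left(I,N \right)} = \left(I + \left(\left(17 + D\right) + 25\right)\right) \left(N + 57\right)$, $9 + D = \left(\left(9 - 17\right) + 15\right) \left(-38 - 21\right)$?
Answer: $1125397494$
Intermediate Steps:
$D = -422$ ($D = -9 + \left(\left(9 - 17\right) + 15\right) \left(-38 - 21\right) = -9 + \left(\left(9 - 17\right) + 15\right) \left(-59\right) = -9 + \left(-8 + 15\right) \left(-59\right) = -9 + 7 \left(-59\right) = -9 - 413 = -422$)
$S{\left(I,N \right)} = \left(-380 + I\right) \left(57 + N\right)$ ($S{\left(I,N \right)} = \left(I + \left(\left(17 - 422\right) + 25\right)\right) \left(N + 57\right) = \left(I + \left(-405 + 25\right)\right) \left(57 + N\right) = \left(I - 380\right) \left(57 + N\right) = \left(-380 + I\right) \left(57 + N\right)$)
$\left(29925 + S{\left(-52,207 \right)}\right) \left(8780 - 22158\right) = \left(29925 - 114048\right) \left(8780 - 22158\right) = \left(29925 - 114048\right) \left(-13378\right) = \left(-84123\right) \left(-13378\right) = 1125397494$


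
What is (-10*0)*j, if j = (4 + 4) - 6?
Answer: 0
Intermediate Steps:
j = 2 (j = 8 - 6 = 2)
(-10*0)*j = -10*0*2 = 0*2 = 0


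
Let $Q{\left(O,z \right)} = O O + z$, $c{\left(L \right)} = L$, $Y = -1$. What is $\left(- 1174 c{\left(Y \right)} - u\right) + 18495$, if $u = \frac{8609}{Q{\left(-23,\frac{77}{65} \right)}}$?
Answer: $\frac{677273493}{34462} \approx 19653.0$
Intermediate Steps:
$Q{\left(O,z \right)} = z + O^{2}$ ($Q{\left(O,z \right)} = O^{2} + z = z + O^{2}$)
$u = \frac{559585}{34462}$ ($u = \frac{8609}{\frac{77}{65} + \left(-23\right)^{2}} = \frac{8609}{77 \cdot \frac{1}{65} + 529} = \frac{8609}{\frac{77}{65} + 529} = \frac{8609}{\frac{34462}{65}} = 8609 \cdot \frac{65}{34462} = \frac{559585}{34462} \approx 16.238$)
$\left(- 1174 c{\left(Y \right)} - u\right) + 18495 = \left(\left(-1174\right) \left(-1\right) - \frac{559585}{34462}\right) + 18495 = \left(1174 - \frac{559585}{34462}\right) + 18495 = \frac{39898803}{34462} + 18495 = \frac{677273493}{34462}$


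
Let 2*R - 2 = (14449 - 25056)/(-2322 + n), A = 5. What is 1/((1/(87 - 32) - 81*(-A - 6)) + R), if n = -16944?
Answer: 2119260/1891001837 ≈ 0.0011207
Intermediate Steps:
R = 49139/38532 (R = 1 + ((14449 - 25056)/(-2322 - 16944))/2 = 1 + (-10607/(-19266))/2 = 1 + (-10607*(-1/19266))/2 = 1 + (½)*(10607/19266) = 1 + 10607/38532 = 49139/38532 ≈ 1.2753)
1/((1/(87 - 32) - 81*(-A - 6)) + R) = 1/((1/(87 - 32) - 81*(-1*5 - 6)) + 49139/38532) = 1/((1/55 - 81*(-5 - 6)) + 49139/38532) = 1/((1/55 - 81*(-11)) + 49139/38532) = 1/((1/55 + 891) + 49139/38532) = 1/(49006/55 + 49139/38532) = 1/(1891001837/2119260) = 2119260/1891001837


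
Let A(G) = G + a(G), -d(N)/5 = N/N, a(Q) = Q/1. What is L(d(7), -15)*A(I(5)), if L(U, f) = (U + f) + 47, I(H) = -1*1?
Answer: -54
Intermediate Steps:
a(Q) = Q (a(Q) = Q*1 = Q)
d(N) = -5 (d(N) = -5*N/N = -5*1 = -5)
I(H) = -1
L(U, f) = 47 + U + f
A(G) = 2*G (A(G) = G + G = 2*G)
L(d(7), -15)*A(I(5)) = (47 - 5 - 15)*(2*(-1)) = 27*(-2) = -54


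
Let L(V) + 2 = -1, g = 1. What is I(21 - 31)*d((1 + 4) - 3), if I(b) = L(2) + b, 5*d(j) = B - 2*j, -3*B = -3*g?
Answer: 39/5 ≈ 7.8000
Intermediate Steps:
L(V) = -3 (L(V) = -2 - 1 = -3)
B = 1 (B = -(-1) = -⅓*(-3) = 1)
d(j) = ⅕ - 2*j/5 (d(j) = (1 - 2*j)/5 = ⅕ - 2*j/5)
I(b) = -3 + b
I(21 - 31)*d((1 + 4) - 3) = (-3 + (21 - 31))*(⅕ - 2*((1 + 4) - 3)/5) = (-3 - 10)*(⅕ - 2*(5 - 3)/5) = -13*(⅕ - ⅖*2) = -13*(⅕ - ⅘) = -13*(-⅗) = 39/5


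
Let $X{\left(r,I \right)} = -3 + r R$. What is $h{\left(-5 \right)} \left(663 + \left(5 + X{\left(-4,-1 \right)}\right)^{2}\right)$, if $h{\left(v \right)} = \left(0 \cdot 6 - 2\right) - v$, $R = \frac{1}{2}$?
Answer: $1989$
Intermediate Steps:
$R = \frac{1}{2} \approx 0.5$
$h{\left(v \right)} = -2 - v$ ($h{\left(v \right)} = \left(0 - 2\right) - v = -2 - v$)
$X{\left(r,I \right)} = -3 + \frac{r}{2}$ ($X{\left(r,I \right)} = -3 + r \frac{1}{2} = -3 + \frac{r}{2}$)
$h{\left(-5 \right)} \left(663 + \left(5 + X{\left(-4,-1 \right)}\right)^{2}\right) = \left(-2 - -5\right) \left(663 + \left(5 + \left(-3 + \frac{1}{2} \left(-4\right)\right)\right)^{2}\right) = \left(-2 + 5\right) \left(663 + \left(5 - 5\right)^{2}\right) = 3 \left(663 + \left(5 - 5\right)^{2}\right) = 3 \left(663 + 0^{2}\right) = 3 \left(663 + 0\right) = 3 \cdot 663 = 1989$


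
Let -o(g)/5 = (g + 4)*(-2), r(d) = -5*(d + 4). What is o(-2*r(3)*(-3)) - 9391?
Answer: -11451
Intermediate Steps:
r(d) = -20 - 5*d (r(d) = -5*(4 + d) = -20 - 5*d)
o(g) = 40 + 10*g (o(g) = -5*(g + 4)*(-2) = -5*(4 + g)*(-2) = -5*(-8 - 2*g) = 40 + 10*g)
o(-2*r(3)*(-3)) - 9391 = (40 + 10*(-2*(-20 - 5*3)*(-3))) - 9391 = (40 + 10*(-2*(-20 - 15)*(-3))) - 9391 = (40 + 10*(-2*(-35)*(-3))) - 9391 = (40 + 10*(70*(-3))) - 9391 = (40 + 10*(-210)) - 9391 = (40 - 2100) - 9391 = -2060 - 9391 = -11451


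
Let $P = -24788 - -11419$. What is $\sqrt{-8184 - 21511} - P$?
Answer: $13369 + i \sqrt{29695} \approx 13369.0 + 172.32 i$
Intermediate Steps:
$P = -13369$ ($P = -24788 + 11419 = -13369$)
$\sqrt{-8184 - 21511} - P = \sqrt{-8184 - 21511} - -13369 = \sqrt{-29695} + 13369 = i \sqrt{29695} + 13369 = 13369 + i \sqrt{29695}$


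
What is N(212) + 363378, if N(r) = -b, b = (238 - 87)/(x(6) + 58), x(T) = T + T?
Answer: 25436309/70 ≈ 3.6338e+5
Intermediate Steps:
x(T) = 2*T
b = 151/70 (b = (238 - 87)/(2*6 + 58) = 151/(12 + 58) = 151/70 ≈ 2.1571)
N(r) = -151/70 (N(r) = -1*151/70 = -151/70)
N(212) + 363378 = -151/70 + 363378 = 25436309/70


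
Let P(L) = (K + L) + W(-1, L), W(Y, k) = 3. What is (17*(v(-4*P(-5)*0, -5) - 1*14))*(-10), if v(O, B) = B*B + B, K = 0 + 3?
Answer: -1020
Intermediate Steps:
K = 3
P(L) = 6 + L (P(L) = (3 + L) + 3 = 6 + L)
v(O, B) = B + B**2 (v(O, B) = B**2 + B = B + B**2)
(17*(v(-4*P(-5)*0, -5) - 1*14))*(-10) = (17*(-5*(1 - 5) - 1*14))*(-10) = (17*(-5*(-4) - 14))*(-10) = (17*(20 - 14))*(-10) = (17*6)*(-10) = 102*(-10) = -1020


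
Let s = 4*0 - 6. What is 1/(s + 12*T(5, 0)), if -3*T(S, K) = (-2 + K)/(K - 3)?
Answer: -3/26 ≈ -0.11538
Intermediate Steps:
T(S, K) = -(-2 + K)/(3*(-3 + K)) (T(S, K) = -(-2 + K)/(3*(K - 3)) = -(-2 + K)/(3*(-3 + K)))
s = -6 (s = 0 - 6 = -6)
1/(s + 12*T(5, 0)) = 1/(-6 + 12*((2 - 1*0)/(3*(-3 + 0)))) = 1/(-6 + 12*((⅓)*(2 + 0)/(-3))) = 1/(-6 + 12*((⅓)*(-⅓)*2)) = 1/(-6 + 12*(-2/9)) = 1/(-6 - 8/3) = 1/(-26/3) = -3/26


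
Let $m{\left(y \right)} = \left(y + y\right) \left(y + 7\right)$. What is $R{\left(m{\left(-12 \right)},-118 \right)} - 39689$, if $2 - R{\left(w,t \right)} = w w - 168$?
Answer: $-53919$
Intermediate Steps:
$m{\left(y \right)} = 2 y \left(7 + y\right)$
$R{\left(w,t \right)} = 170 - w^{2}$ ($R{\left(w,t \right)} = 2 - \left(w w - 168\right) = 2 - \left(w^{2} - 168\right) = 2 - \left(-168 + w^{2}\right) = 170 - w^{2}$)
$R{\left(m{\left(-12 \right)},-118 \right)} - 39689 = \left(170 - \left(2 \left(-12\right) \left(7 - 12\right)\right)^{2}\right) - 39689 = \left(170 - \left(2 \left(-12\right) \left(-5\right)\right)^{2}\right) - 39689 = \left(170 - 120^{2}\right) - 39689 = \left(170 - 14400\right) - 39689 = -14230 - 39689 = -53919$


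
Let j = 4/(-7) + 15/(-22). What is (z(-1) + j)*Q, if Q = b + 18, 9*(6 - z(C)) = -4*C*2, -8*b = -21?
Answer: 26735/336 ≈ 79.568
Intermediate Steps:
b = 21/8 (b = -⅛*(-21) = 21/8 ≈ 2.6250)
j = -193/154 (j = 4*(-⅐) + 15*(-1/22) = -4/7 - 15/22 = -193/154 ≈ -1.2532)
z(C) = 6 + 8*C/9 (z(C) = 6 - (-4*C)*2/9 = 6 - (-8)*C/9 = 6 + 8*C/9)
Q = 165/8 (Q = 21/8 + 18 = 165/8 ≈ 20.625)
(z(-1) + j)*Q = ((6 + (8/9)*(-1)) - 193/154)*(165/8) = ((6 - 8/9) - 193/154)*(165/8) = (46/9 - 193/154)*(165/8) = (5347/1386)*(165/8) = 26735/336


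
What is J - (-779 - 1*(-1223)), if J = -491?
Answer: -935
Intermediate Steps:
J - (-779 - 1*(-1223)) = -491 - (-779 - 1*(-1223)) = -491 - (-779 + 1223) = -491 - 1*444 = -491 - 444 = -935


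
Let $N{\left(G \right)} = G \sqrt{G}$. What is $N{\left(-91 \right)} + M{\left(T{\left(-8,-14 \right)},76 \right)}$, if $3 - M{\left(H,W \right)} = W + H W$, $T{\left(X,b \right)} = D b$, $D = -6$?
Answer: $-6457 - 91 i \sqrt{91} \approx -6457.0 - 868.08 i$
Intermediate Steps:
$T{\left(X,b \right)} = - 6 b$
$M{\left(H,W \right)} = 3 - W - H W$ ($M{\left(H,W \right)} = 3 - \left(W + H W\right) = 3 - W - H W$)
$N{\left(G \right)} = G^{\frac{3}{2}}$
$N{\left(-91 \right)} + M{\left(T{\left(-8,-14 \right)},76 \right)} = \left(-91\right)^{\frac{3}{2}} - \left(73 + \left(-6\right) \left(-14\right) 76\right) = - 91 i \sqrt{91} - \left(73 + 6384\right) = - 91 i \sqrt{91} - 6457 = -6457 - 91 i \sqrt{91}$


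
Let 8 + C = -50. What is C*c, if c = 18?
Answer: -1044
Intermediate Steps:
C = -58 (C = -8 - 50 = -58)
C*c = -58*18 = -1044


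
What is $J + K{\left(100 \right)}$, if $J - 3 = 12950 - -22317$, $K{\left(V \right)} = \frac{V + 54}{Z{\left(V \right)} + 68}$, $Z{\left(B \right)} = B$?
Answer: $\frac{423251}{12} \approx 35271.0$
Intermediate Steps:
$K{\left(V \right)} = \frac{54 + V}{68 + V}$ ($K{\left(V \right)} = \frac{V + 54}{V + 68} = \frac{54 + V}{68 + V}$)
$J = 35270$ ($J = 3 + \left(12950 - -22317\right) = 3 + \left(12950 + 22317\right) = 3 + 35267 = 35270$)
$J + K{\left(100 \right)} = 35270 + \frac{54 + 100}{68 + 100} = 35270 + \frac{1}{168} \cdot 154 = 35270 + \frac{11}{12} = \frac{423251}{12}$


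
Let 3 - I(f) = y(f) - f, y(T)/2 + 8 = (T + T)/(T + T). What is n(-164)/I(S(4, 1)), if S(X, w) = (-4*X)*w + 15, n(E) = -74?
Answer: -37/8 ≈ -4.6250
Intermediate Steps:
y(T) = -14 (y(T) = -16 + 2*((T + T)/(T + T)) = -16 + 2*((2*T)/((2*T))) = -16 + 2*((2*T)*(1/(2*T))) = -16 + 2*1 = -16 + 2 = -14)
S(X, w) = 15 - 4*X*w (S(X, w) = -4*X*w + 15 = 15 - 4*X*w)
I(f) = 17 + f (I(f) = 3 - (-14 - f) = 3 + (14 + f) = 17 + f)
n(-164)/I(S(4, 1)) = -74/(17 + (15 - 4*4*1)) = -74/(17 + (15 - 16)) = -74/(17 - 1) = -74/16 = -74*1/16 = -37/8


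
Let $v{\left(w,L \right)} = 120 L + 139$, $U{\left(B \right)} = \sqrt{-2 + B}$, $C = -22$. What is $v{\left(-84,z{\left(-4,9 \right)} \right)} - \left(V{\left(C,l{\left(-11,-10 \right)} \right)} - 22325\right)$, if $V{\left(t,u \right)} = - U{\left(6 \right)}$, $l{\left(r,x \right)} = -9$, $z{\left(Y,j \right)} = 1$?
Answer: $22586$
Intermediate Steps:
$V{\left(t,u \right)} = -2$ ($V{\left(t,u \right)} = - \sqrt{-2 + 6} = - \sqrt{4} = \left(-1\right) 2 = -2$)
$v{\left(w,L \right)} = 139 + 120 L$
$v{\left(-84,z{\left(-4,9 \right)} \right)} - \left(V{\left(C,l{\left(-11,-10 \right)} \right)} - 22325\right) = \left(139 + 120 \cdot 1\right) - \left(-2 - 22325\right) = \left(139 + 120\right) - \left(-2 - 22325\right) = 259 - -22327 = 259 + 22327 = 22586$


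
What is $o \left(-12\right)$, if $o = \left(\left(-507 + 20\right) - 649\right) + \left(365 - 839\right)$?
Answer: $19320$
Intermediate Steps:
$o = -1610$ ($o = \left(-487 - 649\right) + \left(365 - 839\right) = -1136 - 474 = -1610$)
$o \left(-12\right) = \left(-1610\right) \left(-12\right) = 19320$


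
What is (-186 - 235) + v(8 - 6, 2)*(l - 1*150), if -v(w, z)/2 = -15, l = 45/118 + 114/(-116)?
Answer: -8450701/1711 ≈ -4939.0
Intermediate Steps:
l = -1029/1711 (l = 45*(1/118) + 114*(-1/116) = 45/118 - 57/58 = -1029/1711 ≈ -0.60140)
v(w, z) = 30 (v(w, z) = -2*(-15) = 30)
(-186 - 235) + v(8 - 6, 2)*(l - 1*150) = (-186 - 235) + 30*(-1029/1711 - 1*150) = -421 + 30*(-1029/1711 - 150) = -421 + 30*(-257679/1711) = -421 - 7730370/1711 = -8450701/1711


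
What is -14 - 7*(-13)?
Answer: 77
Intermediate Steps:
-14 - 7*(-13) = -14 + 91 = 77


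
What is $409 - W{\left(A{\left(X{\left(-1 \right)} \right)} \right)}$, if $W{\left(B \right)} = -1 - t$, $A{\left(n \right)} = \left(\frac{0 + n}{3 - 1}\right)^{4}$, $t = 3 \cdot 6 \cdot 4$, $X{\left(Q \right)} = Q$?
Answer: $482$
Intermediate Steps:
$t = 72$ ($t = 18 \cdot 4 = 72$)
$A{\left(n \right)} = \frac{n^{4}}{16}$ ($A{\left(n \right)} = \left(\frac{n}{2}\right)^{4} = \frac{n^{4}}{16}$)
$W{\left(B \right)} = -73$ ($W{\left(B \right)} = -1 - 72 = -73$)
$409 - W{\left(A{\left(X{\left(-1 \right)} \right)} \right)} = 409 - -73 = 409 + 73 = 482$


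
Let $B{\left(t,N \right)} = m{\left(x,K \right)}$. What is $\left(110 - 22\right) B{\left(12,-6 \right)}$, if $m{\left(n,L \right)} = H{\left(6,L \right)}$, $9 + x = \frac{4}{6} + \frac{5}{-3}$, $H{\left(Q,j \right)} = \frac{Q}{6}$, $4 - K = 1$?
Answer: $88$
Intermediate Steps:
$K = 3$ ($K = 4 - 1 = 3$)
$H{\left(Q,j \right)} = \frac{Q}{6}$ ($H{\left(Q,j \right)} = Q \frac{1}{6} = \frac{Q}{6}$)
$x = -10$ ($x = -9 + \left(\frac{4}{6} + \frac{5}{-3}\right) = -9 + \left(4 \cdot \frac{1}{6} + 5 \left(- \frac{1}{3}\right)\right) = -9 + \left(\frac{2}{3} - \frac{5}{3}\right) = -9 - 1 = -10$)
$m{\left(n,L \right)} = 1$ ($m{\left(n,L \right)} = \frac{1}{6} \cdot 6 = 1$)
$B{\left(t,N \right)} = 1$
$\left(110 - 22\right) B{\left(12,-6 \right)} = \left(110 - 22\right) 1 = 88 \cdot 1 = 88$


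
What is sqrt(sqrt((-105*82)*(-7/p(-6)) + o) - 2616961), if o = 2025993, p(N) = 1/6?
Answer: sqrt(-2616961 + sqrt(2387613)) ≈ 1617.2*I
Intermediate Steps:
p(N) = 1/6
sqrt(sqrt((-105*82)*(-7/p(-6)) + o) - 2616961) = sqrt(sqrt((-105*82)*(-7/1/6) + 2025993) - 2616961) = sqrt(sqrt(-(-60270)*6 + 2025993) - 2616961) = sqrt(sqrt(-8610*(-42) + 2025993) - 2616961) = sqrt(sqrt(361620 + 2025993) - 2616961) = sqrt(sqrt(2387613) - 2616961) = sqrt(-2616961 + sqrt(2387613))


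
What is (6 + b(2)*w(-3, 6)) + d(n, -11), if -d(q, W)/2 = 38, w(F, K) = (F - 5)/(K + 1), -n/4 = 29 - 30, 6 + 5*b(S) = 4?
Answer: -2434/35 ≈ -69.543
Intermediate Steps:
b(S) = -⅖ (b(S) = -6/5 + (⅕)*4 = -6/5 + ⅘ = -⅖)
n = 4 (n = -4*(29 - 30) = -4*(-1) = 4)
w(F, K) = (-5 + F)/(1 + K)
d(q, W) = -76 (d(q, W) = -2*38 = -76)
(6 + b(2)*w(-3, 6)) + d(n, -11) = (6 - 2*(-5 - 3)/(5*(1 + 6))) - 76 = (6 - 2*(-8)/(5*7)) - 76 = (6 - 2*(-8)/35) - 76 = (6 - ⅖*(-8/7)) - 76 = (6 + 16/35) - 76 = 226/35 - 76 = -2434/35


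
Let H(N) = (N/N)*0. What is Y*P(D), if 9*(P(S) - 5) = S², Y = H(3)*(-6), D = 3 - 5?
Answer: 0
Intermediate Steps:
D = -2
H(N) = 0 (H(N) = 1*0 = 0)
Y = 0 (Y = 0*(-6) = 0)
P(S) = 5 + S²/9
Y*P(D) = 0*(5 + (⅑)*(-2)²) = 0*(5 + (⅑)*4) = 0*(5 + 4/9) = 0*(49/9) = 0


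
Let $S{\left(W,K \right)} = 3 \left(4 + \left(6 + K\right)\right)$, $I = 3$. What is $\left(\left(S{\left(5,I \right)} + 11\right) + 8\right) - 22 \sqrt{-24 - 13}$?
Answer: $58 - 22 i \sqrt{37} \approx 58.0 - 133.82 i$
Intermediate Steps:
$S{\left(W,K \right)} = 30 + 3 K$ ($S{\left(W,K \right)} = 3 \left(10 + K\right) = 30 + 3 K$)
$\left(\left(S{\left(5,I \right)} + 11\right) + 8\right) - 22 \sqrt{-24 - 13} = \left(\left(\left(30 + 3 \cdot 3\right) + 11\right) + 8\right) - 22 \sqrt{-24 - 13} = \left(\left(\left(30 + 9\right) + 11\right) + 8\right) - 22 \sqrt{-37} = \left(\left(39 + 11\right) + 8\right) - 22 i \sqrt{37} = \left(50 + 8\right) - 22 i \sqrt{37} = 58 - 22 i \sqrt{37}$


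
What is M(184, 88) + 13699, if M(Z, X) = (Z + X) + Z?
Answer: 14155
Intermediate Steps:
M(Z, X) = X + 2*Z (M(Z, X) = (X + Z) + Z = X + 2*Z)
M(184, 88) + 13699 = (88 + 2*184) + 13699 = (88 + 368) + 13699 = 456 + 13699 = 14155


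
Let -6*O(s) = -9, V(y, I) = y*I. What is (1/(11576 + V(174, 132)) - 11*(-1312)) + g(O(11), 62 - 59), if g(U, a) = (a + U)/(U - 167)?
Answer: 165016101083/11434064 ≈ 14432.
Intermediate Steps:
V(y, I) = I*y
O(s) = 3/2 (O(s) = -⅙*(-9) = 3/2)
g(U, a) = (U + a)/(-167 + U)
(1/(11576 + V(174, 132)) - 11*(-1312)) + g(O(11), 62 - 59) = (1/(11576 + 132*174) - 11*(-1312)) + (3/2 + (62 - 59))/(-167 + 3/2) = (1/(11576 + 22968) + 14432) + (3/2 + 3)/(-331/2) = (1/34544 + 14432) - 2/331*9/2 = (1/34544 + 14432) - 9/331 = 498539009/34544 - 9/331 = 165016101083/11434064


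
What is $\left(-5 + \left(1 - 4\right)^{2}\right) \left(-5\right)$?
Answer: $-20$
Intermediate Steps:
$\left(-5 + \left(1 - 4\right)^{2}\right) \left(-5\right) = \left(-5 + \left(-3\right)^{2}\right) \left(-5\right) = \left(-5 + 9\right) \left(-5\right) = 4 \left(-5\right) = -20$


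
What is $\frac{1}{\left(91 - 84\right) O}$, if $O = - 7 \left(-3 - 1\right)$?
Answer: $\frac{1}{196} \approx 0.005102$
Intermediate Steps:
$O = 28$ ($O = - 7 \left(-3 - 1\right) = \left(-7\right) \left(-4\right) = 28$)
$\frac{1}{\left(91 - 84\right) O} = \frac{1}{\left(91 - 84\right) 28} = \frac{1}{7 \cdot 28} = \frac{1}{196}$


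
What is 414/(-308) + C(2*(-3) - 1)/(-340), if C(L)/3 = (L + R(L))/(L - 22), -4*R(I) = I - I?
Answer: -1022127/759220 ≈ -1.3463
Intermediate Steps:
R(I) = 0 (R(I) = -(I - I)/4 = -¼*0 = 0)
C(L) = 3*L/(-22 + L) (C(L) = 3*((L + 0)/(L - 22)) = 3*(L/(-22 + L)) = 3*L/(-22 + L))
414/(-308) + C(2*(-3) - 1)/(-340) = 414/(-308) + (3*(2*(-3) - 1)/(-22 + (2*(-3) - 1)))/(-340) = 414*(-1/308) + (3*(-6 - 1)/(-22 + (-6 - 1)))*(-1/340) = -207/154 + (3*(-7)/(-22 - 7))*(-1/340) = -207/154 + (3*(-7)/(-29))*(-1/340) = -207/154 + (3*(-7)*(-1/29))*(-1/340) = -207/154 + (21/29)*(-1/340) = -207/154 - 21/9860 = -1022127/759220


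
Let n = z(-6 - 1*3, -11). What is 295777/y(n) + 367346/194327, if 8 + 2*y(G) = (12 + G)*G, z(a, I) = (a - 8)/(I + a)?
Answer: 6568913584382/32452609 ≈ 2.0242e+5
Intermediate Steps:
z(a, I) = (-8 + a)/(I + a)
n = 17/20 (n = (-8 + (-6 - 1*3))/(-11 + (-6 - 1*3)) = (-8 + (-6 - 3))/(-11 + (-6 - 3)) = (-8 - 9)/(-11 - 9) = -17/(-20) = -1/20*(-17) = 17/20 ≈ 0.85000)
y(G) = -4 + G*(12 + G)/2 (y(G) = -4 + ((12 + G)*G)/2 = -4 + (G*(12 + G))/2 = -4 + G*(12 + G)/2)
295777/y(n) + 367346/194327 = 295777/(-4 + (17/20)²/2 + 6*(17/20)) + 367346/194327 = 295777/(-4 + (½)*(289/400) + 51/10) + 367346*(1/194327) = 295777/(-4 + 289/800 + 51/10) + 52478/27761 = 295777/(1169/800) + 52478/27761 = 295777*(800/1169) + 52478/27761 = 236621600/1169 + 52478/27761 = 6568913584382/32452609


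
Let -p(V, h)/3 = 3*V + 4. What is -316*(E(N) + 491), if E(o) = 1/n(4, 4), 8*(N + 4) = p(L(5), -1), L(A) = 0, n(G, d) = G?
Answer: -155235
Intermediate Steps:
p(V, h) = -12 - 9*V (p(V, h) = -3*(3*V + 4) = -3*(4 + 3*V) = -12 - 9*V)
N = -11/2 (N = -4 + (-12 - 9*0)/8 = -4 + (-12 + 0)/8 = -4 + (⅛)*(-12) = -4 - 3/2 = -11/2 ≈ -5.5000)
E(o) = ¼ (E(o) = 1/4 = ¼)
-316*(E(N) + 491) = -316*(¼ + 491) = -316*1965/4 = -155235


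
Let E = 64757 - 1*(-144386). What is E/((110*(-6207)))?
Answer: -19013/62070 ≈ -0.30632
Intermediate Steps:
E = 209143 (E = 64757 + 144386 = 209143)
E/((110*(-6207))) = 209143/((110*(-6207))) = 209143/(-682770) = 209143*(-1/682770) = -19013/62070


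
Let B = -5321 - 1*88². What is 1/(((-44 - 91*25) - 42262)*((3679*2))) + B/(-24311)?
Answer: 4285672704559/7974664348378 ≈ 0.53741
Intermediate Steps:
B = -13065 (B = -5321 - 1*7744 = -5321 - 7744 = -13065)
1/(((-44 - 91*25) - 42262)*((3679*2))) + B/(-24311) = 1/(((-44 - 91*25) - 42262)*((3679*2))) - 13065/(-24311) = 1/((-44 - 2275) - 42262*7358) - 13065*(-1/24311) = (1/7358)/(-2319 - 42262) + 13065/24311 = (1/7358)/(-44581) + 13065/24311 = -1/44581*1/7358 + 13065/24311 = -1/328026998 + 13065/24311 = 4285672704559/7974664348378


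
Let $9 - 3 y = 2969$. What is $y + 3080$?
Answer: $\frac{6280}{3} \approx 2093.3$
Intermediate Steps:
$y = - \frac{2960}{3}$ ($y = 3 - \frac{2969}{3} = - \frac{2960}{3} \approx -986.67$)
$y + 3080 = - \frac{2960}{3} + 3080 = \frac{6280}{3}$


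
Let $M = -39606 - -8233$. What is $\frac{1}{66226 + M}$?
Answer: $\frac{1}{34853} \approx 2.8692 \cdot 10^{-5}$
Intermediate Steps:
$M = -31373$ ($M = -39606 + 8233 = -31373$)
$\frac{1}{66226 + M} = \frac{1}{66226 - 31373} = \frac{1}{34853}$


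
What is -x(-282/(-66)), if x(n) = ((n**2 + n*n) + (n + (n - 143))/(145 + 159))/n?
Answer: -1326803/157168 ≈ -8.4419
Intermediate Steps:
x(n) = (-143/304 + 2*n**2 + n/152)/n (x(n) = ((n**2 + n**2) + (n + (-143 + n))/304)/n = (2*n**2 + (-143 + 2*n)*(1/304))/n = (2*n**2 + (-143/304 + n/152))/n = (-143/304 + 2*n**2 + n/152)/n)
-x(-282/(-66)) = -(1/152 + 2*(-282/(-66)) - 143/(304*((-282/(-66))))) = -(1/152 + 2*(-282*(-1/66)) - 143/(304*((-282*(-1/66))))) = -(1/152 + 2*(47/11) - 143/(304*47/11)) = -(1/152 + 94/11 - 143/304*11/47) = -(1/152 + 94/11 - 1573/14288) = -1*1326803/157168 = -1326803/157168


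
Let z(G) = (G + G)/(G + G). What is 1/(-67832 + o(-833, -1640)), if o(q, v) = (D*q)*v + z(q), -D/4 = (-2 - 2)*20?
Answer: 1/437090569 ≈ 2.2879e-9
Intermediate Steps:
D = 320 (D = -4*(-2 - 2)*20 = -(-16)*20 = -4*(-80) = 320)
z(G) = 1 (z(G) = (2*G)/((2*G)) = (2*G)*(1/(2*G)) = 1)
o(q, v) = 1 + 320*q*v (o(q, v) = (320*q)*v + 1 = 320*q*v + 1 = 1 + 320*q*v)
1/(-67832 + o(-833, -1640)) = 1/(-67832 + (1 + 320*(-833)*(-1640))) = 1/(-67832 + (1 + 437158400)) = 1/(-67832 + 437158401) = 1/437090569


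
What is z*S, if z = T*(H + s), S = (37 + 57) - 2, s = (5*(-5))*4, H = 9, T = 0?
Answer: 0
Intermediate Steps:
s = -100 (s = -25*4 = -100)
S = 92 (S = 94 - 2 = 92)
z = 0 (z = 0*(9 - 100) = 0*(-91) = 0)
z*S = 0*92 = 0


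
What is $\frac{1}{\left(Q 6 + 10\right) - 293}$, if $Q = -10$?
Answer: $- \frac{1}{343} \approx -0.0029155$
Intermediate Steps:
$\frac{1}{\left(Q 6 + 10\right) - 293} = \frac{1}{\left(\left(-10\right) 6 + 10\right) - 293} = \frac{1}{\left(-60 + 10\right) - 293} = \frac{1}{-50 - 293} = \frac{1}{-343} = - \frac{1}{343}$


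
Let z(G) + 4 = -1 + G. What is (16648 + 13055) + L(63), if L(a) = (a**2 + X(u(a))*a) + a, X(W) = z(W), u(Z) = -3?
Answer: 33231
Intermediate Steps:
z(G) = -5 + G (z(G) = -4 + (-1 + G) = -5 + G)
X(W) = -5 + W
L(a) = a**2 - 7*a (L(a) = (a**2 + (-5 - 3)*a) + a = (a**2 - 8*a) + a = a**2 - 7*a)
(16648 + 13055) + L(63) = (16648 + 13055) + 63*(-7 + 63) = 29703 + 63*56 = 29703 + 3528 = 33231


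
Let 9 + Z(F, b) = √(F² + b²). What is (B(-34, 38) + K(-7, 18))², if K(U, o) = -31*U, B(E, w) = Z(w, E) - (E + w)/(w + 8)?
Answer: 24242924/529 + 95640*√26/23 ≈ 67031.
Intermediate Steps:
Z(F, b) = -9 + √(F² + b²)
B(E, w) = -9 + √(E² + w²) - (E + w)/(8 + w) (B(E, w) = (-9 + √(w² + E²)) - (E + w)/(w + 8) = (-9 + √(E² + w²)) - (E + w)/(8 + w) = -9 + √(E² + w²) - (E + w)/(8 + w))
(B(-34, 38) + K(-7, 18))² = ((-72 - 1*(-34) - 1*38 + 8*√((-34)² + 38²) + 38*(-9 + √((-34)² + 38²)))/(8 + 38) - 31*(-7))² = ((-72 + 34 - 38 + 8*√(1156 + 1444) + 38*(-9 + √(1156 + 1444)))/46 + 217)² = ((-72 + 34 - 38 + 8*√2600 + 38*(-9 + √2600))/46 + 217)² = ((-72 + 34 - 38 + 8*(10*√26) + 38*(-9 + 10*√26))/46 + 217)² = ((-72 + 34 - 38 + 80*√26 + (-342 + 380*√26))/46 + 217)² = ((-418 + 460*√26)/46 + 217)² = ((-209/23 + 10*√26) + 217)² = (4782/23 + 10*√26)²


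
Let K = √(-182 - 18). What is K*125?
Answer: 1250*I*√2 ≈ 1767.8*I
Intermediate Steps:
K = 10*I*√2 (K = √(-200) = 10*I*√2 ≈ 14.142*I)
K*125 = (10*I*√2)*125 = 1250*I*√2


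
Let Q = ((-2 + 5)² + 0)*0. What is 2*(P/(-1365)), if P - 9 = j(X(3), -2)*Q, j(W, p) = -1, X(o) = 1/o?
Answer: -6/455 ≈ -0.013187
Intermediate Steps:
Q = 0 (Q = (3² + 0)*0 = (9 + 0)*0 = 9*0 = 0)
P = 9 (P = 9 - 1*0 = 9 + 0 = 9)
2*(P/(-1365)) = 2*(9/(-1365)) = 2*(9*(-1/1365)) = 2*(-3/455) = -6/455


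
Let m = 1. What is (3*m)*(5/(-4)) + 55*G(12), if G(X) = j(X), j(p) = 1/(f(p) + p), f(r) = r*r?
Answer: -265/78 ≈ -3.3974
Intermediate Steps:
f(r) = r²
j(p) = 1/(p + p²) (j(p) = 1/(p² + p) = 1/(p + p²))
G(X) = 1/(X*(1 + X))
(3*m)*(5/(-4)) + 55*G(12) = (3*1)*(5/(-4)) + 55*(1/(12*(1 + 12))) = 3*(5*(-¼)) + 55*((1/12)/13) = 3*(-5/4) + 55*((1/12)*(1/13)) = -15/4 + 55*(1/156) = -15/4 + 55/156 = -265/78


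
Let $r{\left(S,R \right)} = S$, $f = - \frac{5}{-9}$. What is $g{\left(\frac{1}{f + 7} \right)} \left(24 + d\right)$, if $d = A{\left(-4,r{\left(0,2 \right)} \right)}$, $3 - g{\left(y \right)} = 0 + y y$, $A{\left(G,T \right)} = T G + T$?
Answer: $\frac{41373}{578} \approx 71.58$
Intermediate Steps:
$f = \frac{5}{9}$ ($f = \left(-5\right) \left(- \frac{1}{9}\right) = \frac{5}{9} \approx 0.55556$)
$A{\left(G,T \right)} = T + G T$ ($A{\left(G,T \right)} = G T + T = T + G T$)
$g{\left(y \right)} = 3 - y^{2}$ ($g{\left(y \right)} = 3 - \left(0 + y y\right) = 3 - \left(0 + y^{2}\right) = 3 - y^{2}$)
$d = 0$ ($d = 0 \left(1 - 4\right) = 0 \left(-3\right) = 0$)
$g{\left(\frac{1}{f + 7} \right)} \left(24 + d\right) = \left(3 - \left(\frac{1}{\frac{5}{9} + 7}\right)^{2}\right) \left(24 + 0\right) = \left(3 - \left(\frac{1}{\frac{68}{9}}\right)^{2}\right) 24 = \left(3 - \left(\frac{9}{68}\right)^{2}\right) 24 = \left(3 - \frac{81}{4624}\right) 24 = \frac{13791}{4624} \cdot 24 = \frac{41373}{578}$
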